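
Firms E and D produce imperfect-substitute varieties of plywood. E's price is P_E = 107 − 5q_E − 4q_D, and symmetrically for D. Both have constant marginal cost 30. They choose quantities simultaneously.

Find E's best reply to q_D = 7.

4.9

Firm E's profit: π = q_E(107 − 5q_E − 4q_D) − 30q_E.
∂π/∂q_E = 77 − 10q_E − 4q_D = 0 ⇒ q_E = 7.7 − 0.4q_D.
At q_D = 7: q_E = 7.7 − 0.4·7 = 4.9.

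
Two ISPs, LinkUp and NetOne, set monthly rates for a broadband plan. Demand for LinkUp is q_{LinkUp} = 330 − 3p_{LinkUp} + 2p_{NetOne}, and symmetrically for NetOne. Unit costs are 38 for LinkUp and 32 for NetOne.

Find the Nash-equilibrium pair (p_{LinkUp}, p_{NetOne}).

109.875, 107.625

LinkUp's profit: π = (p_{LinkUp} − 38)(330 − 3p_{LinkUp} + 2p_{NetOne}).
∂π/∂p_{LinkUp} = 444 − 6p_{LinkUp} + 2p_{NetOne} = 0 ⇒ p_{LinkUp} = 74 + (1/3)p_{NetOne}.
Similarly p_{NetOne} = 71 + (1/3)p_{LinkUp}.
Plugging p_{NetOne} into LinkUp's best response: p_{LinkUp} = 74 + (1/3)(71 + (1/3)p_{LinkUp}) ⇒ (8/9)p_{LinkUp} = 293/3, so p_{LinkUp} = 109.875.
Then p_{NetOne} = 71 + (1/3)·109.875 = 107.625.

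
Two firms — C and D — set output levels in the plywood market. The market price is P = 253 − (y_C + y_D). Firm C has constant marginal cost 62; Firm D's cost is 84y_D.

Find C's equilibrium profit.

5041

Firm C's profit: π = y_C(253 − (y_C + y_D)) − 62y_C.
∂π/∂y_C = 191 − 2y_C − y_D = 0, so y_C = 95.5 − 0.5y_D.
By the same steps for D: y_D = 84.5 − 0.5y_C.
Substituting the second reaction function into the first: y_C = 95.5 − 0.5(84.5 − 0.5y_C), which gives 0.75y_C = 53.25 ⇒ y_C = 71.
Then y_D = 84.5 − 0.5·71 = 49.
Price P = 253 − 120 = 133.
C's profit: (133 − 62)·71 = 5041.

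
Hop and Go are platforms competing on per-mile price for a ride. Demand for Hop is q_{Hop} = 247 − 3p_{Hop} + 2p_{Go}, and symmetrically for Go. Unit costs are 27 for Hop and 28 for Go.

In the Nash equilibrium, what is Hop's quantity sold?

Hop's profit: π = (p_{Hop} − 27)(247 − 3p_{Hop} + 2p_{Go}).
∂π/∂p_{Hop} = 328 − 6p_{Hop} + 2p_{Go} = 0 ⇒ p_{Hop} = 164/3 + (1/3)p_{Go}.
Similarly p_{Go} = 331/6 + (1/3)p_{Hop}.
Solving the two reaction functions simultaneously: (1 − (1/3)(1/3))p_{Hop} = 164/3 + (1/3)·(331/6), so (8/9)p_{Hop} = 1315/18 and p_{Hop} = 82.1875.
Then p_{Go} = 331/6 + (1/3)·82.1875 = 82.5625.
q_{Hop} = 247 − 3·82.1875 + 2·82.5625 = 165.5625.

165.5625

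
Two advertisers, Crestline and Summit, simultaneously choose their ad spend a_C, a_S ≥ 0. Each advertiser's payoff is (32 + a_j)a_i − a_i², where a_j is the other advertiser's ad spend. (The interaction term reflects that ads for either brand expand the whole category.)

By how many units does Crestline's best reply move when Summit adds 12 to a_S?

6

Crestline's payoff is (32 + a_S)a_C − a_C².
∂π/∂a_C = 32 + a_S − 2a_C = 0, so a_C = 16 + 0.5a_S.
The reaction-function slope is 0.5, so a 12-unit rise in a_S moves a_C by 0.5 × 12 = 6. Crestline's best response rises — the actions are strategic complements.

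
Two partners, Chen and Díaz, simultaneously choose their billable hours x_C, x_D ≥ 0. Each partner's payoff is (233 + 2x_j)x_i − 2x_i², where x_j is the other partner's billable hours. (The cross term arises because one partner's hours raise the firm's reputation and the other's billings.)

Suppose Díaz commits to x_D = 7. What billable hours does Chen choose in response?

61.75

Chen's payoff is (233 + 2x_D)x_C − 2x_C².
∂π/∂x_C = 233 + 2x_D − 4x_C = 0, so x_C = 58.25 + 0.5x_D.
At x_D = 7: x_C = 58.25 + 0.5·7 = 61.75.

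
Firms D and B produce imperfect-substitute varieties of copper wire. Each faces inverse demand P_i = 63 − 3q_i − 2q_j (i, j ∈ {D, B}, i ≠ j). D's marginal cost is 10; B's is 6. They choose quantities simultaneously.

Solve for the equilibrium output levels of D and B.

Firm D's profit: π = q_D(63 − 3q_D − 2q_B) − 10q_D.
∂π/∂q_D = 53 − 6q_D − 2q_B = 0 ⇒ q_D = 53/6 − (1/3)q_B.
Similarly q_B = 9.5 − (1/3)q_D.
Solving the two reaction functions simultaneously: (1 − (−1/3)(−1/3))q_D = 53/6 − (1/3)·9.5, so (8/9)q_D = 17/3 and q_D = 6.375.
Then q_B = 9.5 − (1/3)·6.375 = 7.375.

6.375, 7.375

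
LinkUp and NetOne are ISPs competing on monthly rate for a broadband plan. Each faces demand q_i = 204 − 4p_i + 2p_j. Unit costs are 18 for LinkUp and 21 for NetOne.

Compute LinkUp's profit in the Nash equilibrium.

LinkUp's profit: π = (p_{LinkUp} − 18)(204 − 4p_{LinkUp} + 2p_{NetOne}).
∂π/∂p_{LinkUp} = 276 − 8p_{LinkUp} + 2p_{NetOne} = 0 ⇒ p_{LinkUp} = 34.5 + 0.25p_{NetOne}.
Similarly p_{NetOne} = 36 + 0.25p_{LinkUp}.
Solving the two reaction functions simultaneously: (1 − (0.25)(0.25))p_{LinkUp} = 34.5 + 0.25·36, so 0.9375p_{LinkUp} = 43.5 and p_{LinkUp} = 46.4.
Then p_{NetOne} = 36 + 0.25·46.4 = 47.6.
q_{LinkUp} = 204 − 4·46.4 + 2·47.6 = 113.6.
Profit = (46.4 − 18)·113.6 = 3226.24.

3226.24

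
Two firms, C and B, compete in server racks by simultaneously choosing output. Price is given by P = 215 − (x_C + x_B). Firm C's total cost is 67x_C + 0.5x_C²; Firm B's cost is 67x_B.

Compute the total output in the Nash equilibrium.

88.8

Firm C's profit: π = x_C(215 − (x_C + x_B)) − 67x_C − 0.5x_C².
∂π/∂x_C = 148 − 3x_C − x_B = 0, so x_C = 148/3 − (1/3)x_B.
For B: ∂π/∂x_B = 148 − 2x_B − x_C = 0 ⇒ x_B = 74 − 0.5x_C.
Plugging x_B into C's best response: x_C = 148/3 − (1/3)(74 − 0.5x_C) ⇒ (5/6)x_C = 74/3, so x_C = 29.6.
Then x_B = 74 − 0.5·29.6 = 59.2.
Total output: 29.6 + 59.2 = 88.8.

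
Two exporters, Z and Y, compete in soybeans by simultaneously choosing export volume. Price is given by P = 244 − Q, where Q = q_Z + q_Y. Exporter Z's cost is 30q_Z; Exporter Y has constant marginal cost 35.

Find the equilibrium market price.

103

Exporter Z's profit: π = q_Z(244 − (q_Z + q_Y)) − 30q_Z.
∂π/∂q_Z = 214 − 2q_Z − q_Y = 0, so q_Z = 107 − 0.5q_Y.
By the same steps for Y: q_Y = 104.5 − 0.5q_Z.
Substituting the second reaction function into the first: q_Z = 107 − 0.5(104.5 − 0.5q_Z), which gives 0.75q_Z = 54.75 ⇒ q_Z = 73.
Then q_Y = 104.5 − 0.5·73 = 68.
Equilibrium price: P = 244 − 141 = 103.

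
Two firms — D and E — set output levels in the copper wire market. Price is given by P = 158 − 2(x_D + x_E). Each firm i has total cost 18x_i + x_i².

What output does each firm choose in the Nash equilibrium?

17.5

Firm D's profit: π = x_D(158 − 2(x_D + x_E)) − 18x_D − x_D².
∂π/∂x_D = 140 − 6x_D − 2x_E = 0, so x_D = 70/3 − (1/3)x_E.
By symmetry x_E = x_D; substituting into the reaction function, (4/3)x_D = 70/3 and x_D = 17.5.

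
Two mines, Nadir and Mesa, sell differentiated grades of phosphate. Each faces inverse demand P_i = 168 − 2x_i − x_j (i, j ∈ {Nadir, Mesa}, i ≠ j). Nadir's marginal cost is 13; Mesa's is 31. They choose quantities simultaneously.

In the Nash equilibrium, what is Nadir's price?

Mine Nadir's profit: π = x_{Nadir}(168 − 2x_{Nadir} − x_{Mesa}) − 13x_{Nadir}.
∂π/∂x_{Nadir} = 155 − 4x_{Nadir} − x_{Mesa} = 0 ⇒ x_{Nadir} = 38.75 − 0.25x_{Mesa}.
Similarly x_{Mesa} = 34.25 − 0.25x_{Nadir}.
Solving the two reaction functions simultaneously: (1 − (−0.25)(−0.25))x_{Nadir} = 38.75 − 0.25·34.25, so 0.9375x_{Nadir} = 30.1875 and x_{Nadir} = 32.2.
Then x_{Mesa} = 34.25 − 0.25·32.2 = 26.2.
P_{Nadir} = 168 − 2·32.2 − 26.2 = 77.4.

77.4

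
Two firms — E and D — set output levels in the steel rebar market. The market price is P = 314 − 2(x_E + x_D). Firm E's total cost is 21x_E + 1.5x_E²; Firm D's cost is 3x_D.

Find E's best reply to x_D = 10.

39

Firm E's profit: π = x_E(314 − 2(x_E + x_D)) − 21x_E − 1.5x_E².
∂π/∂x_E = 293 − 7x_E − 2x_D = 0, so x_E = 293/7 − (2/7)x_D.
At x_D = 10: x_E = 293/7 − (2/7)·10 = 39.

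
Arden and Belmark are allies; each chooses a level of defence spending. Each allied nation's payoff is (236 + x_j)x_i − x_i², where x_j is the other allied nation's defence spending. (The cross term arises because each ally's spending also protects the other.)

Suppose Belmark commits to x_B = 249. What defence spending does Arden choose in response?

Arden's payoff is (236 + x_B)x_A − x_A².
∂π/∂x_A = 236 + x_B − 2x_A = 0, so x_A = 118 + 0.5x_B.
At x_B = 249: x_A = 118 + 0.5·249 = 242.5.

242.5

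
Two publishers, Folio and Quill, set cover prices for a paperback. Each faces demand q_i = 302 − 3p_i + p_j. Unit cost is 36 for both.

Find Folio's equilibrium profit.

6348

Folio's profit: π = (p_{Folio} − 36)(302 − 3p_{Folio} + p_{Quill}).
∂π/∂p_{Folio} = 410 − 6p_{Folio} + p_{Quill} = 0 ⇒ p_{Folio} = 205/3 + (1/6)p_{Quill}.
The game is symmetric, so in equilibrium p_{Quill} = p_{Folio}: the reaction function gives (5/6)p_{Folio} = 205/3, hence p_{Folio} = 82.
q_{Folio} = 302 − 3·82 + 82 = 138.
Profit = (82 − 36)·138 = 6348.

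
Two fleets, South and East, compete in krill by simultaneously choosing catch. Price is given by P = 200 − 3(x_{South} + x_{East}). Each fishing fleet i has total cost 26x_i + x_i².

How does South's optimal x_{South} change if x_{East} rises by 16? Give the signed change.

-6

Fishing fleet South's profit: π = x_{South}(200 − 3(x_{South} + x_{East})) − 26x_{South} − x_{South}².
∂π/∂x_{South} = 174 − 8x_{South} − 3x_{East} = 0, so x_{South} = 21.75 − 0.375x_{East}.
The reaction-function slope is −0.375, so a 16-unit rise in x_{East} moves x_{South} by −0.375 × 16 = −6. South's best response falls — the actions are strategic substitutes.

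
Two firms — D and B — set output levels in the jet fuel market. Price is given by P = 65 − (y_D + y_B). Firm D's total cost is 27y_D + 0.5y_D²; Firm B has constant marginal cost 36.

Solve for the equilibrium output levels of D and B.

Firm D's profit: π = y_D(65 − (y_D + y_B)) − 27y_D − 0.5y_D².
∂π/∂y_D = 38 − 3y_D − y_B = 0, so y_D = 38/3 − (1/3)y_B.
For B: ∂π/∂y_B = 29 − 2y_B − y_D = 0 ⇒ y_B = 14.5 − 0.5y_D.
Plugging y_B into D's best response: y_D = 38/3 − (1/3)(14.5 − 0.5y_D) ⇒ (5/6)y_D = 47/6, so y_D = 9.4.
Then y_B = 14.5 − 0.5·9.4 = 9.8.

9.4, 9.8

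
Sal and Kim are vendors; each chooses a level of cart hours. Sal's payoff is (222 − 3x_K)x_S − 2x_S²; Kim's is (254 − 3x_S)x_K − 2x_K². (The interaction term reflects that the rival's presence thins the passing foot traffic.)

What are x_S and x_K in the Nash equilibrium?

Expanding Sal's payoff: 222x_S − 3x_Kx_S − 2x_S².
∂π/∂x_S = 222 − 3x_K − 4x_S = 0, so x_S = 55.5 − 0.75x_K.
Likewise for Kim: x_K = 63.5 − 0.75x_S.
Solving the two reaction functions simultaneously: (1 − (−0.75)(−0.75))x_S = 55.5 − 0.75·63.5, so 0.4375x_S = 7.875 and x_S = 18.
Then x_K = 63.5 − 0.75·18 = 50.

18, 50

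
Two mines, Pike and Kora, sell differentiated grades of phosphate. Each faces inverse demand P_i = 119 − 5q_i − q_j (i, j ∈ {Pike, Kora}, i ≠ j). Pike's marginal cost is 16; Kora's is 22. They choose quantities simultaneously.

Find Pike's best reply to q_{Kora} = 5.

9.8

Mine Pike's profit: π = q_{Pike}(119 − 5q_{Pike} − q_{Kora}) − 16q_{Pike}.
∂π/∂q_{Pike} = 103 − 10q_{Pike} − q_{Kora} = 0 ⇒ q_{Pike} = 10.3 − 0.1q_{Kora}.
At q_{Kora} = 5: q_{Pike} = 10.3 − 0.1·5 = 9.8.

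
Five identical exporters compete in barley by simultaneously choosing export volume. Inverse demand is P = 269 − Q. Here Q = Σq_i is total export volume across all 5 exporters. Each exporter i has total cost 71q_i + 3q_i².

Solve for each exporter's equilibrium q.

16.5

A representative exporter's profit is π_i = q_i(269 − Q) − 71q_i − 3q_i², with Q = q_i + Σ_{j≠i} q_j.
First-order condition: 198 − 8q_i − Σ_{j≠i} q_j = 0.
Imposing symmetry (q_j = q for all j) turns Σ_{j≠i} q_j into 4q, so 198 = 12q and q = 16.5.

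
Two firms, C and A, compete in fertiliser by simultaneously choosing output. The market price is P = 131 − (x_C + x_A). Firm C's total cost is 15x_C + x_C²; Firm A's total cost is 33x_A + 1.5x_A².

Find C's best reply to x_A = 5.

27.75

Firm C's profit: π = x_C(131 − (x_C + x_A)) − 15x_C − x_C².
∂π/∂x_C = 116 − 4x_C − x_A = 0, so x_C = 29 − 0.25x_A.
At x_A = 5: x_C = 29 − 0.25·5 = 27.75.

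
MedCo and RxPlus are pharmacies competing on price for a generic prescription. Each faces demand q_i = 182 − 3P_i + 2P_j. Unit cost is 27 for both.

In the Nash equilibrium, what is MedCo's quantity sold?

MedCo's profit: π = (P_{MedCo} − 27)(182 − 3P_{MedCo} + 2P_{RxPlus}).
∂π/∂P_{MedCo} = 263 − 6P_{MedCo} + 2P_{RxPlus} = 0 ⇒ P_{MedCo} = 263/6 + (1/3)P_{RxPlus}.
The game is symmetric, so in equilibrium P_{RxPlus} = P_{MedCo}: the reaction function gives (2/3)P_{MedCo} = 263/6, hence P_{MedCo} = 65.75.
q_{MedCo} = 182 − 3·65.75 + 2·65.75 = 116.25.

116.25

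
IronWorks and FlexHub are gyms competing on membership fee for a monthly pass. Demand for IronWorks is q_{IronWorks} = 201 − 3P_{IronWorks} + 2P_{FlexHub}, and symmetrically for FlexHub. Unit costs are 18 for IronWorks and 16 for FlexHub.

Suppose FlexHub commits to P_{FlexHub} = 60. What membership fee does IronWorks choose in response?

62.5

IronWorks's profit: π = (P_{IronWorks} − 18)(201 − 3P_{IronWorks} + 2P_{FlexHub}).
∂π/∂P_{IronWorks} = 255 − 6P_{IronWorks} + 2P_{FlexHub} = 0 ⇒ P_{IronWorks} = 42.5 + (1/3)P_{FlexHub}.
At P_{FlexHub} = 60: P_{IronWorks} = 42.5 + (1/3)·60 = 62.5.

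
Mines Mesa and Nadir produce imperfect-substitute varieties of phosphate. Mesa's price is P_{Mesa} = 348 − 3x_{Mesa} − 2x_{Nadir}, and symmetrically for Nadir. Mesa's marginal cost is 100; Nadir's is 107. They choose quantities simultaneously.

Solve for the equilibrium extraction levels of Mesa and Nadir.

Mine Mesa's profit: π = x_{Mesa}(348 − 3x_{Mesa} − 2x_{Nadir}) − 100x_{Mesa}.
∂π/∂x_{Mesa} = 248 − 6x_{Mesa} − 2x_{Nadir} = 0 ⇒ x_{Mesa} = 124/3 − (1/3)x_{Nadir}.
Similarly x_{Nadir} = 241/6 − (1/3)x_{Mesa}.
Plugging x_{Nadir} into Mesa's best response: x_{Mesa} = 124/3 − (1/3)(241/6 − (1/3)x_{Mesa}) ⇒ (8/9)x_{Mesa} = 503/18, so x_{Mesa} = 31.4375.
Then x_{Nadir} = 241/6 − (1/3)·31.4375 = 29.6875.

31.4375, 29.6875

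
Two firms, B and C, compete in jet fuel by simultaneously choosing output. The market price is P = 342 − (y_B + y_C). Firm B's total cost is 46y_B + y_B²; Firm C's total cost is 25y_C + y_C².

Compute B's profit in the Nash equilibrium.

Firm B's profit: π = y_B(342 − (y_B + y_C)) − 46y_B − y_B².
∂π/∂y_B = 296 − 4y_B − y_C = 0, so y_B = 74 − 0.25y_C.
By the same steps for C: y_C = 79.25 − 0.25y_B.
Substituting the second reaction function into the first: y_B = 74 − 0.25(79.25 − 0.25y_B), which gives 0.9375y_B = 54.1875 ⇒ y_B = 57.8.
Then y_C = 79.25 − 0.25·57.8 = 64.8.
Price P = 342 − 122.6 = 219.4.
B's profit: (219.4 − 46)·57.8 − (57.8)² = 6681.68.

6681.68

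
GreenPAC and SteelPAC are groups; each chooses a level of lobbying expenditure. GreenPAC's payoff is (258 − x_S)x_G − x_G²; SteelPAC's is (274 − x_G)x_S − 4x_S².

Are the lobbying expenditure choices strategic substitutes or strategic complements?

strategic substitutes

Expanding GreenPAC's payoff: 258x_G − x_Sx_G − x_G².
∂π/∂x_G = 258 − x_S − 2x_G = 0, so x_G = 129 − 0.5x_S.
The best-response slope dx_G/dx_S = −0.5 < 0: the reaction function is downward-sloping, so the choices are strategic substitutes.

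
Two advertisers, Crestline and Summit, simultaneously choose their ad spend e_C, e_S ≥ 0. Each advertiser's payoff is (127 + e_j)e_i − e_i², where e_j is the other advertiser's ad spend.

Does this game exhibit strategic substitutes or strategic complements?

strategic complements

Crestline's payoff is (127 + e_S)e_C − e_C².
∂π/∂e_C = 127 + e_S − 2e_C = 0, so e_C = 63.5 + 0.5e_S.
The best-response slope de_C/de_S = 0.5 > 0: the reaction function is upward-sloping, so the choices are strategic complements.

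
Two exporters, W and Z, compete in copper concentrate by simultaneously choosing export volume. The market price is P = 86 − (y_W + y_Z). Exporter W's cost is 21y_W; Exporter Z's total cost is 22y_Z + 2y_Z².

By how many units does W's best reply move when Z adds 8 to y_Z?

Exporter W's profit: π = y_W(86 − (y_W + y_Z)) − 21y_W.
∂π/∂y_W = 65 − 2y_W − y_Z = 0, so y_W = 32.5 − 0.5y_Z.
The reaction-function slope is −0.5, so an 8-unit rise in y_Z moves y_W by −0.5 × 8 = −4. W's best response falls — the actions are strategic substitutes.

-4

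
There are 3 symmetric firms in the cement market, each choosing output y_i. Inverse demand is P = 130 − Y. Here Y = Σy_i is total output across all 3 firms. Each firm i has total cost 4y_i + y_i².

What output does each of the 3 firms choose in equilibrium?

A representative firm's profit is π_i = y_i(130 − Y) − 4y_i − y_i², with Y = y_i + Σ_{j≠i} y_j.
First-order condition: 126 − 4y_i − Σ_{j≠i} y_j = 0.
In a symmetric equilibrium every firm chooses the same y, so Σ_{j≠i} y_j = 2y. The condition becomes 126 − 6y = 0, giving y = 126/6 = 21.

21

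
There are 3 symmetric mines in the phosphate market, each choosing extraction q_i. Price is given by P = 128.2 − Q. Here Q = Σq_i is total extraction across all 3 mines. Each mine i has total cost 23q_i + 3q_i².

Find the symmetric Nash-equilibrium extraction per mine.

10.52

A representative mine's profit is π_i = q_i(128.2 − Q) − 23q_i − 3q_i², with Q = q_i + Σ_{j≠i} q_j.
First-order condition: 105.2 − 8q_i − Σ_{j≠i} q_j = 0.
In a symmetric equilibrium every mine chooses the same q, so Σ_{j≠i} q_j = 2q. The condition becomes 105.2 − 10q = 0, giving q = 105.2/10 = 10.52.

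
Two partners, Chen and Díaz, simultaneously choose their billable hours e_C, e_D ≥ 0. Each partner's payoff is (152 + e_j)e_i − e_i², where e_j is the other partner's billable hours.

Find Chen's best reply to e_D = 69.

Chen's payoff is (152 + e_D)e_C − e_C².
∂π/∂e_C = 152 + e_D − 2e_C = 0, so e_C = 76 + 0.5e_D.
At e_D = 69: e_C = 76 + 0.5·69 = 110.5.

110.5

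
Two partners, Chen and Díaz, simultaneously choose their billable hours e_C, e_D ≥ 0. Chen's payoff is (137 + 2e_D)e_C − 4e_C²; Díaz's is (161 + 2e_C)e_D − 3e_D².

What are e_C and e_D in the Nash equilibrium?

Expanding Chen's payoff: 137e_C + 2e_De_C − 4e_C².
∂π/∂e_C = 137 + 2e_D − 8e_C = 0, so e_C = 17.125 + 0.25e_D.
Likewise for Díaz: e_D = 161/6 + (1/3)e_C.
Plugging e_D into Chen's best response: e_C = 17.125 + 0.25(161/6 + (1/3)e_C) ⇒ (11/12)e_C = 143/6, so e_C = 26.
Then e_D = 161/6 + (1/3)·26 = 35.5.

26, 35.5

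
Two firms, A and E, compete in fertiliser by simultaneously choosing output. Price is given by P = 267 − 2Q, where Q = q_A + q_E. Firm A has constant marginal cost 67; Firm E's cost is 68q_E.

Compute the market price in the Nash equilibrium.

134

Firm A's profit: π = q_A(267 − 2(q_A + q_E)) − 67q_A.
∂π/∂q_A = 200 − 4q_A − 2q_E = 0, so q_A = 50 − 0.5q_E.
By the same steps for E: q_E = 49.75 − 0.5q_A.
Solving the two reaction functions simultaneously: (1 − (−0.5)(−0.5))q_A = 50 − 0.5·49.75, so 0.75q_A = 25.125 and q_A = 33.5.
Then q_E = 49.75 − 0.5·33.5 = 33.
Equilibrium price: P = 267 − 2·66.5 = 134.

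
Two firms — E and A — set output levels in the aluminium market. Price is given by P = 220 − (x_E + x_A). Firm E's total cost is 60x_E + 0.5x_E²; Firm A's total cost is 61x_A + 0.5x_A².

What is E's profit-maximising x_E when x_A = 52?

Firm E's profit: π = x_E(220 − (x_E + x_A)) − 60x_E − 0.5x_E².
∂π/∂x_E = 160 − 3x_E − x_A = 0, so x_E = 160/3 − (1/3)x_A.
At x_A = 52: x_E = 160/3 − (1/3)·52 = 36.

36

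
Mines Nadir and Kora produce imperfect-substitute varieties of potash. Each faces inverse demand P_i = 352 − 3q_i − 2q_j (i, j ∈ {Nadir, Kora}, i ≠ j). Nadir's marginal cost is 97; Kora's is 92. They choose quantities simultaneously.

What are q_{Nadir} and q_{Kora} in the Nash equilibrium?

31.5625, 32.8125

Mine Nadir's profit: π = q_{Nadir}(352 − 3q_{Nadir} − 2q_{Kora}) − 97q_{Nadir}.
∂π/∂q_{Nadir} = 255 − 6q_{Nadir} − 2q_{Kora} = 0 ⇒ q_{Nadir} = 42.5 − (1/3)q_{Kora}.
Similarly q_{Kora} = 130/3 − (1/3)q_{Nadir}.
Substituting the second reaction function into the first: q_{Nadir} = 42.5 − (1/3)(130/3 − (1/3)q_{Nadir}), which gives (8/9)q_{Nadir} = 505/18 ⇒ q_{Nadir} = 31.5625.
Then q_{Kora} = 130/3 − (1/3)·31.5625 = 32.8125.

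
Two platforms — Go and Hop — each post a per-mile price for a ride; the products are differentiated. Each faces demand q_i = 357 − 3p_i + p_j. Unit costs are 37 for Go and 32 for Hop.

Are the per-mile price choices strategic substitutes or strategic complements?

strategic complements

Go's profit: π = (p_{Go} − 37)(357 − 3p_{Go} + p_{Hop}).
∂π/∂p_{Go} = 468 − 6p_{Go} + p_{Hop} = 0 ⇒ p_{Go} = 78 + (1/6)p_{Hop}.
The best-response slope dp_{Go}/dp_{Hop} = 1/6 > 0: the reaction function is upward-sloping, so the choices are strategic complements.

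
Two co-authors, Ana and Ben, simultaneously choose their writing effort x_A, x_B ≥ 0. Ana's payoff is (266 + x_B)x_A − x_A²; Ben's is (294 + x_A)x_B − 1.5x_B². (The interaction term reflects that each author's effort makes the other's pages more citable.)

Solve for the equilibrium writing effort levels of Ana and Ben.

Expanding Ana's payoff: 266x_A + x_Bx_A − x_A².
∂π/∂x_A = 266 + x_B − 2x_A = 0, so x_A = 133 + 0.5x_B.
Likewise for Ben: x_B = 98 + (1/3)x_A.
Solving the two reaction functions simultaneously: (1 − (0.5)(1/3))x_A = 133 + 0.5·98, so (5/6)x_A = 182 and x_A = 218.4.
Then x_B = 98 + (1/3)·218.4 = 170.8.

218.4, 170.8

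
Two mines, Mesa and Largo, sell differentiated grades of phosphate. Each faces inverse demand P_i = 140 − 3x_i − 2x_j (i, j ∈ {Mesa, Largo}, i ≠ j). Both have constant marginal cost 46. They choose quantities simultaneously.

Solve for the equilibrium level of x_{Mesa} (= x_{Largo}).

11.75

Mine Mesa's profit: π = x_{Mesa}(140 − 3x_{Mesa} − 2x_{Largo}) − 46x_{Mesa}.
∂π/∂x_{Mesa} = 94 − 6x_{Mesa} − 2x_{Largo} = 0 ⇒ x_{Mesa} = 47/3 − (1/3)x_{Largo}.
Setting x_{Mesa} = x_{Largo} in the reaction function: x_{Mesa} = 47/3 − (1/3)x_{Mesa}, so x_{Mesa} = (47/3) / (4/3) = 11.75.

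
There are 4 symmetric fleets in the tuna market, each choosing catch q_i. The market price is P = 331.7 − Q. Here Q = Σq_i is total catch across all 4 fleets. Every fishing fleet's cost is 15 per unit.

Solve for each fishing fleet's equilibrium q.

A representative fishing fleet's profit is π_i = q_i(331.7 − Q) − 15q_i, with Q = q_i + Σ_{j≠i} q_j.
First-order condition: 316.7 − 2q_i − Σ_{j≠i} q_j = 0.
Imposing symmetry (q_j = q for all j) turns Σ_{j≠i} q_j into 3q, so 316.7 = 5q and q = 63.34.

63.34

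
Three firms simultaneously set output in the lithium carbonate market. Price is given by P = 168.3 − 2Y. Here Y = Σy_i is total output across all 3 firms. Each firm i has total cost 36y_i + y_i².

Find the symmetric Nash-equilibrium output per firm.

13.23

A representative firm's profit is π_i = y_i(168.3 − 2Y) − 36y_i − y_i², with Y = y_i + Σ_{j≠i} y_j.
First-order condition: 132.3 − 6y_i − 2Σ_{j≠i} y_j = 0.
With identical firms, set every y_j = y: then 132.3 − 6y − 4y = 0, i.e. y = 132.3/10 = 13.23.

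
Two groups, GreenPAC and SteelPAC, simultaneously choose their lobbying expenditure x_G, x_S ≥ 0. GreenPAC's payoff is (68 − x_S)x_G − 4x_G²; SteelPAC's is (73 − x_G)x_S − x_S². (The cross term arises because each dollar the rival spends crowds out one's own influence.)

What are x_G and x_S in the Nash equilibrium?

4.2, 34.4

Expanding GreenPAC's payoff: 68x_G − x_Sx_G − 4x_G².
∂π/∂x_G = 68 − x_S − 8x_G = 0, so x_G = 8.5 − 0.125x_S.
Likewise for SteelPAC: x_S = 36.5 − 0.5x_G.
Solving the two reaction functions simultaneously: (1 − (−0.125)(−0.5))x_G = 8.5 − 0.125·36.5, so 0.9375x_G = 3.9375 and x_G = 4.2.
Then x_S = 36.5 − 0.5·4.2 = 34.4.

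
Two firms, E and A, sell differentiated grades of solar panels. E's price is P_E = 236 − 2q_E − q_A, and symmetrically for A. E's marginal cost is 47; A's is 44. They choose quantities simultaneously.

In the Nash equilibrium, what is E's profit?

Firm E's profit: π = q_E(236 − 2q_E − q_A) − 47q_E.
∂π/∂q_E = 189 − 4q_E − q_A = 0 ⇒ q_E = 47.25 − 0.25q_A.
Similarly q_A = 48 − 0.25q_E.
Plugging q_A into E's best response: q_E = 47.25 − 0.25(48 − 0.25q_E) ⇒ 0.9375q_E = 35.25, so q_E = 37.6.
Then q_A = 48 − 0.25·37.6 = 38.6.
P_E = 236 − 2·37.6 − 38.6 = 122.2.
Profit = (122.2 − 47)·37.6 = 2827.52.

2827.52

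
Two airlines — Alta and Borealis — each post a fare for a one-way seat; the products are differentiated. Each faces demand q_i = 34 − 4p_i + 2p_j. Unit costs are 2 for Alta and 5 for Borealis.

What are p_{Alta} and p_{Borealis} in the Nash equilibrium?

Alta's profit: π = (p_{Alta} − 2)(34 − 4p_{Alta} + 2p_{Borealis}).
∂π/∂p_{Alta} = 42 − 8p_{Alta} + 2p_{Borealis} = 0 ⇒ p_{Alta} = 5.25 + 0.25p_{Borealis}.
Similarly p_{Borealis} = 6.75 + 0.25p_{Alta}.
Plugging p_{Borealis} into Alta's best response: p_{Alta} = 5.25 + 0.25(6.75 + 0.25p_{Alta}) ⇒ 0.9375p_{Alta} = 6.9375, so p_{Alta} = 7.4.
Then p_{Borealis} = 6.75 + 0.25·7.4 = 8.6.

7.4, 8.6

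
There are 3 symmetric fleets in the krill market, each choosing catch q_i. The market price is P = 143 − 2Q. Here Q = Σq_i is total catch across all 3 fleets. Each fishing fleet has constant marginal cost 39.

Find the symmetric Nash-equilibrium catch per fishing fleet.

13

A representative fishing fleet's profit is π_i = q_i(143 − 2Q) − 39q_i, with Q = q_i + Σ_{j≠i} q_j.
First-order condition: 104 − 4q_i − 2Σ_{j≠i} q_j = 0.
Imposing symmetry (q_j = q for all j) turns Σ_{j≠i} q_j into 2q, so 104 = 8q and q = 13.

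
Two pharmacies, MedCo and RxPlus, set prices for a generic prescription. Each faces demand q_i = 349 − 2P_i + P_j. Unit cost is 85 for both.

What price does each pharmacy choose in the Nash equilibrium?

MedCo's profit: π = (P_{MedCo} − 85)(349 − 2P_{MedCo} + P_{RxPlus}).
∂π/∂P_{MedCo} = 519 − 4P_{MedCo} + P_{RxPlus} = 0 ⇒ P_{MedCo} = 129.75 + 0.25P_{RxPlus}.
The game is symmetric, so in equilibrium P_{RxPlus} = P_{MedCo}: the reaction function gives 0.75P_{MedCo} = 129.75, hence P_{MedCo} = 173.

173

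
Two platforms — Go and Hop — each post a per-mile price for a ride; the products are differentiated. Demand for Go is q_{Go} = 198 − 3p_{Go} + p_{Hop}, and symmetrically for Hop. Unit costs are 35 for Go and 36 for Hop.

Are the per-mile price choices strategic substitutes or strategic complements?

strategic complements

Go's profit: π = (p_{Go} − 35)(198 − 3p_{Go} + p_{Hop}).
∂π/∂p_{Go} = 303 − 6p_{Go} + p_{Hop} = 0 ⇒ p_{Go} = 50.5 + (1/6)p_{Hop}.
The best-response slope dp_{Go}/dp_{Hop} = 1/6 > 0: the reaction function is upward-sloping, so the choices are strategic complements.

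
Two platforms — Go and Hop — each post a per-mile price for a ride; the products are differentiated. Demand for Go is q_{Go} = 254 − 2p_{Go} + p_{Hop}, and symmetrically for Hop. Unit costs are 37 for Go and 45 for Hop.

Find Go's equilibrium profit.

Go's profit: π = (p_{Go} − 37)(254 − 2p_{Go} + p_{Hop}).
∂π/∂p_{Go} = 328 − 4p_{Go} + p_{Hop} = 0 ⇒ p_{Go} = 82 + 0.25p_{Hop}.
Similarly p_{Hop} = 86 + 0.25p_{Go}.
Solving the two reaction functions simultaneously: (1 − (0.25)(0.25))p_{Go} = 82 + 0.25·86, so 0.9375p_{Go} = 103.5 and p_{Go} = 110.4.
Then p_{Hop} = 86 + 0.25·110.4 = 113.6.
q_{Go} = 254 − 2·110.4 + 113.6 = 146.8.
Profit = (110.4 − 37)·146.8 = 10775.12.

10775.12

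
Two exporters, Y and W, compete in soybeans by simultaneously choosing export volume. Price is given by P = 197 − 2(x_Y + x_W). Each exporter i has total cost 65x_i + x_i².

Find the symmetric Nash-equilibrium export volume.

16.5

Exporter Y's profit: π = x_Y(197 − 2(x_Y + x_W)) − 65x_Y − x_Y².
∂π/∂x_Y = 132 − 6x_Y − 2x_W = 0, so x_Y = 22 − (1/3)x_W.
By symmetry x_W = x_Y; substituting into the reaction function, (4/3)x_Y = 22 and x_Y = 16.5.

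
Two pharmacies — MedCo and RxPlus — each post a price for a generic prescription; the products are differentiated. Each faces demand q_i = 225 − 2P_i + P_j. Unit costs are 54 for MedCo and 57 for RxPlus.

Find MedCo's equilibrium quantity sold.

MedCo's profit: π = (P_{MedCo} − 54)(225 − 2P_{MedCo} + P_{RxPlus}).
∂π/∂P_{MedCo} = 333 − 4P_{MedCo} + P_{RxPlus} = 0 ⇒ P_{MedCo} = 83.25 + 0.25P_{RxPlus}.
Similarly P_{RxPlus} = 84.75 + 0.25P_{MedCo}.
Substituting the second reaction function into the first: P_{MedCo} = 83.25 + 0.25(84.75 + 0.25P_{MedCo}), which gives 0.9375P_{MedCo} = 104.4375 ⇒ P_{MedCo} = 111.4.
Then P_{RxPlus} = 84.75 + 0.25·111.4 = 112.6.
q_{MedCo} = 225 − 2·111.4 + 112.6 = 114.8.

114.8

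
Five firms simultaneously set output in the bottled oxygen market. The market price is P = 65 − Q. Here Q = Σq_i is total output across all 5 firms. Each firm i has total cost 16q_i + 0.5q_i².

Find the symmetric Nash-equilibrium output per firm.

A representative firm's profit is π_i = q_i(65 − Q) − 16q_i − 0.5q_i², with Q = q_i + Σ_{j≠i} q_j.
First-order condition: 49 − 3q_i − Σ_{j≠i} q_j = 0.
In a symmetric equilibrium every firm chooses the same q, so Σ_{j≠i} q_j = 4q. The condition becomes 49 − 7q = 0, giving q = 49/7 = 7.

7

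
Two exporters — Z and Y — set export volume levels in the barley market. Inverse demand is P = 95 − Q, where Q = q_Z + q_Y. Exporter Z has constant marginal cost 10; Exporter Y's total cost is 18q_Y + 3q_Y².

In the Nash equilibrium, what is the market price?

50.2

Exporter Z's profit: π = q_Z(95 − (q_Z + q_Y)) − 10q_Z.
∂π/∂q_Z = 85 − 2q_Z − q_Y = 0, so q_Z = 42.5 − 0.5q_Y.
For Y: ∂π/∂q_Y = 77 − 8q_Y − q_Z = 0 ⇒ q_Y = 9.625 − 0.125q_Z.
Solving the two reaction functions simultaneously: (1 − (−0.5)(−0.125))q_Z = 42.5 − 0.5·9.625, so 0.9375q_Z = 37.6875 and q_Z = 40.2.
Then q_Y = 9.625 − 0.125·40.2 = 4.6.
Equilibrium price: P = 95 − 44.8 = 50.2.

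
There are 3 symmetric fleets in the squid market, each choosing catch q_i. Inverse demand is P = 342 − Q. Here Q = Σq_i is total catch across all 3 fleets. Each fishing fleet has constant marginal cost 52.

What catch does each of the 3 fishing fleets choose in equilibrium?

72.5

A representative fishing fleet's profit is π_i = q_i(342 − Q) − 52q_i, with Q = q_i + Σ_{j≠i} q_j.
First-order condition: 290 − 2q_i − Σ_{j≠i} q_j = 0.
Imposing symmetry (q_j = q for all j) turns Σ_{j≠i} q_j into 2q, so 290 = 4q and q = 72.5.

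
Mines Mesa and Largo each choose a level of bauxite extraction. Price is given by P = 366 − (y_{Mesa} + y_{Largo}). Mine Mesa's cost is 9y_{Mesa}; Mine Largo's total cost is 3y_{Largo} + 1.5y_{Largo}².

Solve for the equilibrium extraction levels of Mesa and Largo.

158, 41

Mine Mesa's profit: π = y_{Mesa}(366 − (y_{Mesa} + y_{Largo})) − 9y_{Mesa}.
∂π/∂y_{Mesa} = 357 − 2y_{Mesa} − y_{Largo} = 0, so y_{Mesa} = 178.5 − 0.5y_{Largo}.
For Largo: ∂π/∂y_{Largo} = 363 − 5y_{Largo} − y_{Mesa} = 0 ⇒ y_{Largo} = 72.6 − 0.2y_{Mesa}.
Substituting the second reaction function into the first: y_{Mesa} = 178.5 − 0.5(72.6 − 0.2y_{Mesa}), which gives 0.9y_{Mesa} = 142.2 ⇒ y_{Mesa} = 158.
Then y_{Largo} = 72.6 − 0.2·158 = 41.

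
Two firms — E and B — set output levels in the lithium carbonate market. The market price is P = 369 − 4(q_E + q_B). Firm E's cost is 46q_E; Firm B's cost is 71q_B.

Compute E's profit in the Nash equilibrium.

Firm E's profit: π = q_E(369 − 4(q_E + q_B)) − 46q_E.
∂π/∂q_E = 323 − 8q_E − 4q_B = 0, so q_E = 40.375 − 0.5q_B.
By the same steps for B: q_B = 37.25 − 0.5q_E.
Solving the two reaction functions simultaneously: (1 − (−0.5)(−0.5))q_E = 40.375 − 0.5·37.25, so 0.75q_E = 21.75 and q_E = 29.
Then q_B = 37.25 − 0.5·29 = 22.75.
Price P = 369 − 4·51.75 = 162.
E's profit: (162 − 46)·29 = 3364.

3364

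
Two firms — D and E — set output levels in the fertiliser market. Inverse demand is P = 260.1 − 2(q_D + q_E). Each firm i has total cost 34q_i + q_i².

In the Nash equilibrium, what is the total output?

Firm D's profit: π = q_D(260.1 − 2(q_D + q_E)) − 34q_D − q_D².
∂π/∂q_D = 226.1 − 6q_D − 2q_E = 0, so q_D = 2261/60 − (1/3)q_E.
The game is symmetric, so in equilibrium q_E = q_D: the reaction function gives (4/3)q_D = 2261/60, hence q_D = 28.2625.
Total output: 28.2625 + 28.2625 = 56.525.

56.525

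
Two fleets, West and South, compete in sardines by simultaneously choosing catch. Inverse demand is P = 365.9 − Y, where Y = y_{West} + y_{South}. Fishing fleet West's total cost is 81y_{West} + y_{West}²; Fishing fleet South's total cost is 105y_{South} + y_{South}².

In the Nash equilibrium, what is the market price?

Fishing fleet West's profit: π = y_{West}(365.9 − (y_{West} + y_{South})) − 81y_{West} − y_{West}².
∂π/∂y_{West} = 284.9 − 4y_{West} − y_{South} = 0, so y_{West} = 71.225 − 0.25y_{South}.
By the same steps for South: y_{South} = 65.225 − 0.25y_{West}.
Solving the two reaction functions simultaneously: (1 − (−0.25)(−0.25))y_{West} = 71.225 − 0.25·65.225, so 0.9375y_{West} = 8787/160 and y_{West} = 58.58.
Then y_{South} = 65.225 − 0.25·58.58 = 50.58.
Equilibrium price: P = 365.9 − 109.16 = 256.74.

256.74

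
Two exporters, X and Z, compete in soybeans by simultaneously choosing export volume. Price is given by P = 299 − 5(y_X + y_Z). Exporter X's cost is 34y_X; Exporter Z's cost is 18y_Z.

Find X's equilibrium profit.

1377.8

Exporter X's profit: π = y_X(299 − 5(y_X + y_Z)) − 34y_X.
∂π/∂y_X = 265 − 10y_X − 5y_Z = 0, so y_X = 26.5 − 0.5y_Z.
By the same steps for Z: y_Z = 28.1 − 0.5y_X.
Substituting the second reaction function into the first: y_X = 26.5 − 0.5(28.1 − 0.5y_X), which gives 0.75y_X = 12.45 ⇒ y_X = 16.6.
Then y_Z = 28.1 − 0.5·16.6 = 19.8.
Price P = 299 − 5·36.4 = 117.
X's profit: (117 − 34)·16.6 = 1377.8.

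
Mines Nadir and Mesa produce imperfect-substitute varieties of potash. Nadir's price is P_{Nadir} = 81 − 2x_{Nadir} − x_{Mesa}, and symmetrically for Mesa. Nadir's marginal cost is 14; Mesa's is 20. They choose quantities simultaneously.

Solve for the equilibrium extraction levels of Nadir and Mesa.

Mine Nadir's profit: π = x_{Nadir}(81 − 2x_{Nadir} − x_{Mesa}) − 14x_{Nadir}.
∂π/∂x_{Nadir} = 67 − 4x_{Nadir} − x_{Mesa} = 0 ⇒ x_{Nadir} = 16.75 − 0.25x_{Mesa}.
Similarly x_{Mesa} = 15.25 − 0.25x_{Nadir}.
Solving the two reaction functions simultaneously: (1 − (−0.25)(−0.25))x_{Nadir} = 16.75 − 0.25·15.25, so 0.9375x_{Nadir} = 12.9375 and x_{Nadir} = 13.8.
Then x_{Mesa} = 15.25 − 0.25·13.8 = 11.8.

13.8, 11.8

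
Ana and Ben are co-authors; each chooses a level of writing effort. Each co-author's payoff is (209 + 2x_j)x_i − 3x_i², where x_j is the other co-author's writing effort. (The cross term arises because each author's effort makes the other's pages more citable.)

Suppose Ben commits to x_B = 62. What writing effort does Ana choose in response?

55.5

Ana's payoff is (209 + 2x_B)x_A − 3x_A².
∂π/∂x_A = 209 + 2x_B − 6x_A = 0, so x_A = 209/6 + (1/3)x_B.
At x_B = 62: x_A = 209/6 + (1/3)·62 = 55.5.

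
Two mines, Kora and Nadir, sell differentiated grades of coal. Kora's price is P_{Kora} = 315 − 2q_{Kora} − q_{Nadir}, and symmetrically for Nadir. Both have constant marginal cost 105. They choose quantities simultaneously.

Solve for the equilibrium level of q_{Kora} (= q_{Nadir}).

42

Mine Kora's profit: π = q_{Kora}(315 − 2q_{Kora} − q_{Nadir}) − 105q_{Kora}.
∂π/∂q_{Kora} = 210 − 4q_{Kora} − q_{Nadir} = 0 ⇒ q_{Kora} = 52.5 − 0.25q_{Nadir}.
Setting q_{Kora} = q_{Nadir} in the reaction function: q_{Kora} = 52.5 − 0.25q_{Kora}, so q_{Kora} = 52.5 / 1.25 = 42.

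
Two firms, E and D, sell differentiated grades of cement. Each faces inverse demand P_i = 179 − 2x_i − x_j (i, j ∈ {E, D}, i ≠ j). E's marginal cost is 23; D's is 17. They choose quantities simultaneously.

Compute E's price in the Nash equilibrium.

Firm E's profit: π = x_E(179 − 2x_E − x_D) − 23x_E.
∂π/∂x_E = 156 − 4x_E − x_D = 0 ⇒ x_E = 39 − 0.25x_D.
Similarly x_D = 40.5 − 0.25x_E.
Plugging x_D into E's best response: x_E = 39 − 0.25(40.5 − 0.25x_E) ⇒ 0.9375x_E = 28.875, so x_E = 30.8.
Then x_D = 40.5 − 0.25·30.8 = 32.8.
P_E = 179 − 2·30.8 − 32.8 = 84.6.

84.6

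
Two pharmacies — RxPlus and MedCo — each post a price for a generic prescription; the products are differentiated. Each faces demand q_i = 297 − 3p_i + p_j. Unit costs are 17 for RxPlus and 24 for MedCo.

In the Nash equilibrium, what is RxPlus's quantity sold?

RxPlus's profit: π = (p_{RxPlus} − 17)(297 − 3p_{RxPlus} + p_{MedCo}).
∂π/∂p_{RxPlus} = 348 − 6p_{RxPlus} + p_{MedCo} = 0 ⇒ p_{RxPlus} = 58 + (1/6)p_{MedCo}.
Similarly p_{MedCo} = 61.5 + (1/6)p_{RxPlus}.
Plugging p_{MedCo} into RxPlus's best response: p_{RxPlus} = 58 + (1/6)(61.5 + (1/6)p_{RxPlus}) ⇒ (35/36)p_{RxPlus} = 68.25, so p_{RxPlus} = 70.2.
Then p_{MedCo} = 61.5 + (1/6)·70.2 = 73.2.
q_{RxPlus} = 297 − 3·70.2 + 73.2 = 159.6.

159.6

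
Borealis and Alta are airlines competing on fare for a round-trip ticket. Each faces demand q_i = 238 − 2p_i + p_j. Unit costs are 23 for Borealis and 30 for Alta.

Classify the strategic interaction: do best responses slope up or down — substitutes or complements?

Borealis's profit: π = (p_{Borealis} − 23)(238 − 2p_{Borealis} + p_{Alta}).
∂π/∂p_{Borealis} = 284 − 4p_{Borealis} + p_{Alta} = 0 ⇒ p_{Borealis} = 71 + 0.25p_{Alta}.
The best-response slope dp_{Borealis}/dp_{Alta} = 0.25 > 0: the reaction function is upward-sloping, so the choices are strategic complements.

strategic complements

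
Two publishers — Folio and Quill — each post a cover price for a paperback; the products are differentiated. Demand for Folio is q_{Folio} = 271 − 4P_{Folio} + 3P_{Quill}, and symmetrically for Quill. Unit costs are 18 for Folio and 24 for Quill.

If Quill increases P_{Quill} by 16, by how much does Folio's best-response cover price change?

Folio's profit: π = (P_{Folio} − 18)(271 − 4P_{Folio} + 3P_{Quill}).
∂π/∂P_{Folio} = 343 − 8P_{Folio} + 3P_{Quill} = 0 ⇒ P_{Folio} = 42.875 + 0.375P_{Quill}.
The reaction-function slope is 0.375, so a 16-unit rise in P_{Quill} moves P_{Folio} by 0.375 × 16 = 6. Folio's best response rises — the actions are strategic complements.

6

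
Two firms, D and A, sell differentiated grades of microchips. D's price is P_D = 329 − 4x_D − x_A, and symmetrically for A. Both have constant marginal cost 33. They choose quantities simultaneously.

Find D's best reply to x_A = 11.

35.625

Firm D's profit: π = x_D(329 − 4x_D − x_A) − 33x_D.
∂π/∂x_D = 296 − 8x_D − x_A = 0 ⇒ x_D = 37 − 0.125x_A.
At x_A = 11: x_D = 37 − 0.125·11 = 35.625.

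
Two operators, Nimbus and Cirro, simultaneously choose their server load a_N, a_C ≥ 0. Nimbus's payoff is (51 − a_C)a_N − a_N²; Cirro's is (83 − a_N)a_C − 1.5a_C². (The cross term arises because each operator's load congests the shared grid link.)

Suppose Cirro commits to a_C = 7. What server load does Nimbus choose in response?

Expanding Nimbus's payoff: 51a_N − a_Ca_N − a_N².
∂π/∂a_N = 51 − a_C − 2a_N = 0, so a_N = 25.5 − 0.5a_C.
At a_C = 7: a_N = 25.5 − 0.5·7 = 22.

22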